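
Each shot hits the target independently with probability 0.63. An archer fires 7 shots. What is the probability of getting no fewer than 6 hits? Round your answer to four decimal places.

X ~ Binomial(7, 0.63); P(X ≥ 6) = Σ C(7,k) p^k (1−p)^(7−k) over k:
  k=6: C(7,6)·0.63^6·0.37^1 = 0.161936
  k=7: C(7,7)·0.63^7·0.37^0 = 0.039390
Total = 0.201326

0.2013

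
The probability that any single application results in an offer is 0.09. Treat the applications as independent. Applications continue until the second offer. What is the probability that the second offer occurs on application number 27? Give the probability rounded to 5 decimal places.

Y = trial on which the second success occurs; negative binomial, r=2, p=0.09.
P(Y=27) = C(26,1) · p^2 · (1−p)^25
= 26 · 0.0081 · 0.094631 = 0.0199294

0.01993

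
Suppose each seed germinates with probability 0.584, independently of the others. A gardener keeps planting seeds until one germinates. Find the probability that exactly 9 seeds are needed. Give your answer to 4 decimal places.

Geometric (trials to first success), p = 0.584.
P(Y = 9) = (1−p)^8 · p = 0.00089691 · 0.584 = 0.000524

0.0005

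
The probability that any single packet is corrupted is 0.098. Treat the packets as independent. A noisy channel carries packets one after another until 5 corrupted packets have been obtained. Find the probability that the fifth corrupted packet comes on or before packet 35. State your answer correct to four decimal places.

Finishing within 35 packets ⇔ at least 5 successes in the first 35. With X ~ Binomial(35, 0.098), P(Y ≤ 35) = 1 − P(X ≤ 4).
  k=0: C(35,0)·0.098^0·0.902^35 = 0.027054
  k=1: C(35,1)·0.098^1·0.902^34 = 0.102877
  k=2: C(35,2)·0.098^2·0.902^33 = 0.190014
  k=3: C(35,3)·0.098^3·0.902^32 = 0.227090
  k=4: C(35,4)·0.098^4·0.902^31 = 0.197382
1 − 0.744415 = 0.255585

0.2556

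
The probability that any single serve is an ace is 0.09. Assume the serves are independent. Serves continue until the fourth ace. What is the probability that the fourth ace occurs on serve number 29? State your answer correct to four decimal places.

0.0203

Y = trial on which the fourth success occurs; negative binomial, r=4, p=0.09.
P(Y=29) = C(28,3) · p^4 · (1−p)^25
= 3276 · 6.561e-05 · 0.094631 = 0.020340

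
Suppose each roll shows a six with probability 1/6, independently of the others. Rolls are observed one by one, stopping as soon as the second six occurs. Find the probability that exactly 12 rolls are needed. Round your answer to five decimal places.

Y = trial on which the second success occurs; negative binomial, r=2, p=0.166667.
P(Y=12) = C(11,1) · p^2 · (1−p)^10
= 11 · 0.027778 · 0.16151 = 0.0493489

0.04935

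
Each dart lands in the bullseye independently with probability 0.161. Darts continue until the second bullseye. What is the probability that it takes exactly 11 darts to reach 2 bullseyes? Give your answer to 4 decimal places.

0.0534

Y = trial on which the second success occurs; negative binomial, r=2, p=0.161.
P(Y=11) = C(10,1) · p^2 · (1−p)^9
= 10 · 0.025921 · 0.206 = 0.053396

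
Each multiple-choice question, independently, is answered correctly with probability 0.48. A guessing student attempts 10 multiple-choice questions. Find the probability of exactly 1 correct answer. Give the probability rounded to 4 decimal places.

X ~ Binomial(n=10, p=0.48).
P(X=1) = C(10,1) · p^1 · (1−p)^9
= 10 · 0.48 · 0.0027799 = 0.013344

0.0133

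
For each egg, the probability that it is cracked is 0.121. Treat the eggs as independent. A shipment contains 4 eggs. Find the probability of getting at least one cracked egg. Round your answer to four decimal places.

P(at least one) = 1 − P(none) = 1 − (1 − 0.121)^4
= 1 − 0.596974 = 0.403026

0.4030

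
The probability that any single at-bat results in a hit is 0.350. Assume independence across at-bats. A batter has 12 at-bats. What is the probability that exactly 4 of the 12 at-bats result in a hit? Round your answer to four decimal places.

0.2367

X ~ Binomial(n=12, p=0.35).
P(X=4) = C(12,4) · p^4 · (1−p)^8
= 495 · 0.015006 · 0.031864 = 0.236692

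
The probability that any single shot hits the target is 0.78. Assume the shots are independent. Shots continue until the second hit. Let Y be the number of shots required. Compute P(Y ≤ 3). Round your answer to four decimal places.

Finishing within 3 shots ⇔ at least 2 successes in the first 3. With X ~ Binomial(3, 0.78), P(Y ≤ 3) = 1 − P(X ≤ 1).
  k=0: C(3,0)·0.78^0·0.22^3 = 0.010648
  k=1: C(3,1)·0.78^1·0.22^2 = 0.113256
1 − 0.123904 = 0.876096

0.8761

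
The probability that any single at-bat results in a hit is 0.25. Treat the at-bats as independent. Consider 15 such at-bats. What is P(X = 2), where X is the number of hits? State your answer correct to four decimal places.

X ~ Binomial(n=15, p=0.25).
P(X=2) = C(15,2) · p^2 · (1−p)^13
= 105 · 0.0625 · 0.023757 = 0.155907

0.1559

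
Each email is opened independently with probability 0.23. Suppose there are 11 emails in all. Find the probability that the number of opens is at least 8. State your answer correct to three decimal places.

X ~ Binomial(11, 0.23); P(X ≥ 8) = Σ C(11,k) p^k (1−p)^(11−k) over k:
  k=8: C(11,8)·0.23^8·0.77^3 = 0.00059
  k=9: C(11,9)·0.23^9·0.77^2 = 0.00006
  k=10: C(11,10)·0.23^10·0.77^1 = 0.00000
  k=11: C(11,11)·0.23^11·0.77^0 = 0.00000
Total = 0.00065

0.001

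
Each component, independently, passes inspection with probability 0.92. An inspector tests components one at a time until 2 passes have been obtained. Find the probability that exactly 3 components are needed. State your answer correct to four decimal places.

Y = trial on which the second success occurs; negative binomial, r=2, p=0.92.
P(Y=3) = C(2,1) · p^2 · (1−p)^1
= 2 · 0.8464 · 0.08 = 0.135424

0.1354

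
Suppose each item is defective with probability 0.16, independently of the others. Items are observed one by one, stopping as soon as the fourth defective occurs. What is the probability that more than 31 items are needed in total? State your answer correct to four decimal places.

Needing more than 31 items ⇔ fewer than 4 successes in the first 31. With X ~ Binomial(31, 0.16), P(Y > 31) = P(X ≤ 3).
  k=0: C(31,0)·0.16^0·0.84^31 = 0.004494
  k=1: C(31,1)·0.16^1·0.84^30 = 0.026538
  k=2: C(31,2)·0.16^2·0.84^29 = 0.075821
  k=3: C(31,3)·0.16^3·0.84^28 = 0.139608
P(X ≤ 3) = 0.246461

0.2465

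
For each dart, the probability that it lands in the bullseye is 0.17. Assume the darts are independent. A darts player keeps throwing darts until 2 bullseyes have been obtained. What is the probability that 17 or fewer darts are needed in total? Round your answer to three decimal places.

0.811

Finishing within 17 darts ⇔ at least 2 successes in the first 17. With X ~ Binomial(17, 0.17), P(Y ≤ 17) = 1 − P(X ≤ 1).
  k=0: C(17,0)·0.17^0·0.83^17 = 0.04210
  k=1: C(17,1)·0.17^1·0.83^16 = 0.14660
1 − 0.18871 = 0.81129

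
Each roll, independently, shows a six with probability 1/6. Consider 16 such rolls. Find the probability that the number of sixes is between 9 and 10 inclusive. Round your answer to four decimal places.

0.0004

X ~ Binomial(16, 0.166667); P(9 ≤ X ≤ 10) = Σ C(16,k) p^k (1−p)^(16−k) over k:
  k=9: C(16,9)·0.166667^9·0.833333^7 = 0.000317
  k=10: C(16,10)·0.166667^10·0.833333^6 = 0.000044
Total = 0.000361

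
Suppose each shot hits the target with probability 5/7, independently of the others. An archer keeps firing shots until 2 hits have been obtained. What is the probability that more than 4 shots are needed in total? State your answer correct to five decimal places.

0.07330

Needing more than 4 shots ⇔ fewer than 2 successes in the first 4. With X ~ Binomial(4, 0.714286), P(Y > 4) = P(X ≤ 1).
  k=0: C(4,0)·0.714286^0·0.285714^4 = 0.0066639
  k=1: C(4,1)·0.714286^1·0.285714^3 = 0.0666389
P(X ≤ 1) = 0.0733028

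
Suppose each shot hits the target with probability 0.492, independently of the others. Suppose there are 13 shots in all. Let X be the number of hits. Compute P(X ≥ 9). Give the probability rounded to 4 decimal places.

X ~ Binomial(13, 0.492); P(X ≥ 9) = Σ C(13,k) p^k (1−p)^(13−k) over k:
  k=9: C(13,9)·0.492^9·0.508^4 = 0.080435
  k=10: C(13,10)·0.492^10·0.508^3 = 0.031161
  k=11: C(13,11)·0.492^11·0.508^2 = 0.008231
  k=12: C(13,12)·0.492^12·0.508^1 = 0.001329
  k=13: C(13,13)·0.492^13·0.508^0 = 0.000099
Total = 0.121254

0.1213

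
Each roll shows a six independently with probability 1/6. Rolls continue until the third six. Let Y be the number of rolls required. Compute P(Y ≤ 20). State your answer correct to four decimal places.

0.6713

Finishing within 20 rolls ⇔ at least 3 successes in the first 20. With X ~ Binomial(20, 0.166667), P(Y ≤ 20) = 1 − P(X ≤ 2).
  k=0: C(20,0)·0.166667^0·0.833333^20 = 0.026084
  k=1: C(20,1)·0.166667^1·0.833333^19 = 0.104336
  k=2: C(20,2)·0.166667^2·0.833333^18 = 0.198239
1 − 0.328659 = 0.671341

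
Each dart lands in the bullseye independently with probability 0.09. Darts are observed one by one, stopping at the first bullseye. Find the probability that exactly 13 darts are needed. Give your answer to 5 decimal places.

0.02902

Geometric (trials to first success), p = 0.09.
P(Y = 13) = (1−p)^12 · p = 0.32248 · 0.09 = 0.0290228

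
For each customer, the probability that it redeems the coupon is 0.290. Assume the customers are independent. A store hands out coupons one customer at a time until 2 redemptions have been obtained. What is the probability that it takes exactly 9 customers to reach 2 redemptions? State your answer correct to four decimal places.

Y = trial on which the second success occurs; negative binomial, r=2, p=0.29.
P(Y=9) = C(8,1) · p^2 · (1−p)^7
= 8 · 0.0841 · 0.090951 = 0.061192

0.0612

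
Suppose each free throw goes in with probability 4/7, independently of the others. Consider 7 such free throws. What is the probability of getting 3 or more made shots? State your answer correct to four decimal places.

X ~ Binomial(7, 0.571429); P(X ≥ 3) = Σ C(7,k) p^k (1−p)^(7−k) over k:
  k=3: C(7,3)·0.571429^3·0.428571^4 = 0.220316
  k=4: C(7,4)·0.571429^4·0.428571^3 = 0.293755
  k=5: C(7,5)·0.571429^5·0.428571^2 = 0.235004
  k=6: C(7,6)·0.571429^6·0.428571^1 = 0.104446
  k=7: C(7,7)·0.571429^7·0.428571^0 = 0.019895
Total = 0.873416

0.8734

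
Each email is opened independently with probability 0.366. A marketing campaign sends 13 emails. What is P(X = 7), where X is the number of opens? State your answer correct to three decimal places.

0.098

X ~ Binomial(n=13, p=0.366).
P(X=7) = C(13,7) · p^7 · (1−p)^6
= 1716 · 0.00087977 · 0.064943 = 0.09804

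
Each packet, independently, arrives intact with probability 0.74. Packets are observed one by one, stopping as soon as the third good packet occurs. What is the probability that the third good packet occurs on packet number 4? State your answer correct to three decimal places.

Y = trial on which the third success occurs; negative binomial, r=3, p=0.74.
P(Y=4) = C(3,2) · p^3 · (1−p)^1
= 3 · 0.40522 · 0.26 = 0.31607

0.316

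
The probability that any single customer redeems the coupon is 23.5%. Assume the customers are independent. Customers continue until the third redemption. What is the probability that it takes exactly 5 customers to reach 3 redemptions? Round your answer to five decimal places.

0.04557

Y = trial on which the third success occurs; negative binomial, r=3, p=0.235.
P(Y=5) = C(4,2) · p^3 · (1−p)^2
= 6 · 0.012978 · 0.58522 = 0.0455699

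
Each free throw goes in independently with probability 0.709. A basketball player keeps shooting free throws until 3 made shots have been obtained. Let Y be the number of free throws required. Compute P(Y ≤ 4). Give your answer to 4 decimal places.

0.6675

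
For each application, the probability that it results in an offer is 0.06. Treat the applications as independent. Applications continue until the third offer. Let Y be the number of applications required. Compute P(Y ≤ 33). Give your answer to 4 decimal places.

Finishing within 33 applications ⇔ at least 3 successes in the first 33. With X ~ Binomial(33, 0.06), P(Y ≤ 33) = 1 − P(X ≤ 2).
  k=0: C(33,0)·0.06^0·0.94^33 = 0.129783
  k=1: C(33,1)·0.06^1·0.94^32 = 0.273374
  k=2: C(33,2)·0.06^2·0.94^31 = 0.279190
1 − 0.682347 = 0.317653

0.3177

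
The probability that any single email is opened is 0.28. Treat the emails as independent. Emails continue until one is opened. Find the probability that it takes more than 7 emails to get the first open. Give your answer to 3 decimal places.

0.100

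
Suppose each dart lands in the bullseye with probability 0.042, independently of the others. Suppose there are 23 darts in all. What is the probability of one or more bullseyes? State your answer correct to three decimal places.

0.627

P(at least one) = 1 − P(none) = 1 − (1 − 0.042)^23
= 1 − 0.37274 = 0.62726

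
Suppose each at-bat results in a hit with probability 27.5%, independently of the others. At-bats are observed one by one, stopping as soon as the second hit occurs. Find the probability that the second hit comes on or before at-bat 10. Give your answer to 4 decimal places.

0.8077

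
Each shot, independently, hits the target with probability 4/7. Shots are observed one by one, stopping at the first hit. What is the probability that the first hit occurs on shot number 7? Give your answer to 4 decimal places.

Geometric (trials to first success), p = 0.571429.
P(Y = 7) = (1−p)^6 · p = 0.0061964 · 0.571429 = 0.003541

0.0035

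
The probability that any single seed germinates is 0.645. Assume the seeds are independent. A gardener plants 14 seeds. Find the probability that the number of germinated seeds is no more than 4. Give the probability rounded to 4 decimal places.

0.0068

X ~ Binomial(14, 0.645); P(X ≤ 4) = Σ C(14,k) p^k (1−p)^(14−k) over k:
  k=0: C(14,0)·0.645^0·0.355^14 = 0.000001
  k=1: C(14,1)·0.645^1·0.355^13 = 0.000013
  k=2: C(14,2)·0.645^2·0.355^12 = 0.000152
  k=3: C(14,3)·0.645^3·0.355^11 = 0.001102
  k=4: C(14,4)·0.645^4·0.355^10 = 0.005508
Total = 0.006775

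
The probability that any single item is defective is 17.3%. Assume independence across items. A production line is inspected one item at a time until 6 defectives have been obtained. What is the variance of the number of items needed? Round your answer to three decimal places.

165.792

Y = total items until the sixth success; negative binomial with r=6, p=0.173.
Var(Y) = r(1−p)/p² = 6·0.827 / 0.173² = 165.79238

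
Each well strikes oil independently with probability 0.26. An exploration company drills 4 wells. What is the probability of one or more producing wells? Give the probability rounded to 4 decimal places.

P(at least one) = 1 − P(none) = 1 − (1 − 0.26)^4
= 1 − 0.299866 = 0.700134

0.7001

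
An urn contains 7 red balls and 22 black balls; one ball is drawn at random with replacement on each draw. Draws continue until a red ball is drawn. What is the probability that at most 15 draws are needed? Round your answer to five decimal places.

0.98414

Y = number of draws to the first success; geometric, p = 0.241379.
P(Y ≤ 15) = 1 − (1−p)^15 = 1 − 0.0158624 = 0.9841376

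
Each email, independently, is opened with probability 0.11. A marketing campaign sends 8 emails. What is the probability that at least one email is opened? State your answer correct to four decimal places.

P(at least one) = 1 − P(none) = 1 − (1 − 0.11)^8
= 1 − 0.393659 = 0.606341

0.6063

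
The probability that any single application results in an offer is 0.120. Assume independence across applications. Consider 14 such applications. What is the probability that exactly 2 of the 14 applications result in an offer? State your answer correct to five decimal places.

0.28262

X ~ Binomial(n=14, p=0.12).
P(X=2) = C(14,2) · p^2 · (1−p)^12
= 91 · 0.0144 · 0.21567 = 0.2826155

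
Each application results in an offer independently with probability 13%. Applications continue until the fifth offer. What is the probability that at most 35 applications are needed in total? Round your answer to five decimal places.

0.48455

Finishing within 35 applications ⇔ at least 5 successes in the first 35. With X ~ Binomial(35, 0.13), P(Y ≤ 35) = 1 − P(X ≤ 4).
  k=0: C(35,0)·0.13^0·0.87^35 = 0.0076414
  k=1: C(35,1)·0.13^1·0.87^34 = 0.0399637
  k=2: C(35,2)·0.13^2·0.87^33 = 0.1015171
  k=3: C(35,3)·0.13^3·0.87^32 = 0.1668614
  k=4: C(35,4)·0.13^4·0.87^31 = 0.1994665
1 − 0.5154500 = 0.4845500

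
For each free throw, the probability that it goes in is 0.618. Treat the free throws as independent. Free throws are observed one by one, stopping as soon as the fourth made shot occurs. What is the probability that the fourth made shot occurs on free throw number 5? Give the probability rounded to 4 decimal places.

0.2229

Y = trial on which the fourth success occurs; negative binomial, r=4, p=0.618.
P(Y=5) = C(4,3) · p^4 · (1−p)^1
= 4 · 0.14587 · 0.382 = 0.222883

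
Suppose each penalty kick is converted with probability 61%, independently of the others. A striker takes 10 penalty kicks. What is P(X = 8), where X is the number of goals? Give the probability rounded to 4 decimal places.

X ~ Binomial(n=10, p=0.61).
P(X=8) = C(10,8) · p^8 · (1−p)^2
= 45 · 0.019171 · 0.1521 = 0.131214

0.1312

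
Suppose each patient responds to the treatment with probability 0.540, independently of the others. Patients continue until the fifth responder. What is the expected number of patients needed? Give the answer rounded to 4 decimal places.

9.2593

Y = total patients until the fifth success; negative binomial with r=5, p=0.54.
E[Y] = r / p = 5 / 0.54 = 9.259259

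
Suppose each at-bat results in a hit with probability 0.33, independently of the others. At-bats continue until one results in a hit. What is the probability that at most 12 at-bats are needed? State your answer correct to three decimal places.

Y = number of at-bats to the first success; geometric, p = 0.33.
P(Y ≤ 12) = 1 − (1−p)^12 = 1 − 0.00818 = 0.99182

0.992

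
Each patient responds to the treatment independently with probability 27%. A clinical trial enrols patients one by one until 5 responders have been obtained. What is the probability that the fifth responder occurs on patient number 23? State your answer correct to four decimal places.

Y = trial on which the fifth success occurs; negative binomial, r=5, p=0.27.
P(Y=23) = C(22,4) · p^5 · (1−p)^18
= 7315 · 0.0014349 · 0.0034659 = 0.036378

0.0364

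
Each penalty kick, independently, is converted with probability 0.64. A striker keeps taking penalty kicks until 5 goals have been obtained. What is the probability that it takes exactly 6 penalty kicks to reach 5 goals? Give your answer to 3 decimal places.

Y = trial on which the fifth success occurs; negative binomial, r=5, p=0.64.
P(Y=6) = C(5,4) · p^5 · (1−p)^1
= 5 · 0.10737 · 0.36 = 0.19327

0.193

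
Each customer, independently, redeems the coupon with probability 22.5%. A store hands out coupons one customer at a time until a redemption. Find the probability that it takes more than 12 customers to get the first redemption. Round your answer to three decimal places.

0.047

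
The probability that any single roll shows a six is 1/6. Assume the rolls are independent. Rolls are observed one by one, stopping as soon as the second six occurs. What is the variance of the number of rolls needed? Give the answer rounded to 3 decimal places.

60.000

Y = total rolls until the second success; negative binomial with r=2, p=0.166667.
Var(Y) = r(1−p)/p² = 2·0.833333 / 0.166667² = 60.00000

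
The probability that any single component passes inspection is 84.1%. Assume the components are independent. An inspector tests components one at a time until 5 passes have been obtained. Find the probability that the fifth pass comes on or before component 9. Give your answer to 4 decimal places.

Finishing within 9 components ⇔ at least 5 successes in the first 9. With X ~ Binomial(9, 0.841), P(Y ≤ 9) = 1 − P(X ≤ 4).
  k=0: C(9,0)·0.841^0·0.159^9 = 0.000000
  k=1: C(9,1)·0.841^1·0.159^8 = 0.000003
  k=2: C(9,2)·0.841^2·0.159^7 = 0.000065
  k=3: C(9,3)·0.841^3·0.159^6 = 0.000807
  k=4: C(9,4)·0.841^4·0.159^5 = 0.006405
1 − 0.007281 = 0.992719

0.9927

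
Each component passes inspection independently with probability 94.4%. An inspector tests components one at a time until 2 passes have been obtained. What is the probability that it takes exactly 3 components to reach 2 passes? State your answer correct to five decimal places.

0.09981

Y = trial on which the second success occurs; negative binomial, r=2, p=0.944.
P(Y=3) = C(2,1) · p^2 · (1−p)^1
= 2 · 0.89114 · 0.056 = 0.0998072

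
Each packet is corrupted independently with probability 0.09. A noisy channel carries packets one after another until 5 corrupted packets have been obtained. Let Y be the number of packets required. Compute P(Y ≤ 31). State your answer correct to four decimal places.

Finishing within 31 packets ⇔ at least 5 successes in the first 31. With X ~ Binomial(31, 0.09), P(Y ≤ 31) = 1 − P(X ≤ 4).
  k=0: C(31,0)·0.09^0·0.91^31 = 0.053738
  k=1: C(31,1)·0.09^1·0.91^30 = 0.164758
  k=2: C(31,2)·0.09^2·0.91^29 = 0.244421
  k=3: C(31,3)·0.09^3·0.91^28 = 0.233677
  k=4: C(31,4)·0.09^4·0.91^27 = 0.161776
1 − 0.858371 = 0.141629

0.1416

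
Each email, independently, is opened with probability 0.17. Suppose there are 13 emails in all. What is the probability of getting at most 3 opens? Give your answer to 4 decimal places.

0.8333

X ~ Binomial(13, 0.17); P(X ≤ 3) = Σ C(13,k) p^k (1−p)^(13−k) over k:
  k=0: C(13,0)·0.17^0·0.83^13 = 0.088719
  k=1: C(13,1)·0.17^1·0.83^12 = 0.236227
  k=2: C(13,2)·0.17^2·0.83^11 = 0.290303
  k=3: C(13,3)·0.17^3·0.83^10 = 0.218019
Total = 0.833267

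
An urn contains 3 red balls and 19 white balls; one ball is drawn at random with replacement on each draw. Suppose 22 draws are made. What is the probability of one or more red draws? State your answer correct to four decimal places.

P(at least one) = 1 − P(none) = 1 − (1 − 0.136364)^22
= 1 − 0.039745 = 0.960255

0.9603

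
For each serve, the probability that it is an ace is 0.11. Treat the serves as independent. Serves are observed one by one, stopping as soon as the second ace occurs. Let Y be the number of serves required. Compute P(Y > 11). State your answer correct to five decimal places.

Needing more than 11 serves ⇔ fewer than 2 successes in the first 11. With X ~ Binomial(11, 0.11), P(Y > 11) = P(X ≤ 1).
  k=0: C(11,0)·0.11^0·0.89^11 = 0.2775173
  k=1: C(11,1)·0.11^1·0.89^10 = 0.3772988
P(X ≤ 1) = 0.6548161

0.65482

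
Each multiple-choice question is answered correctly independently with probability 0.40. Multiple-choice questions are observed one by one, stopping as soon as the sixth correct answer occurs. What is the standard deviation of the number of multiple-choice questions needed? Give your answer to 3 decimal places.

4.743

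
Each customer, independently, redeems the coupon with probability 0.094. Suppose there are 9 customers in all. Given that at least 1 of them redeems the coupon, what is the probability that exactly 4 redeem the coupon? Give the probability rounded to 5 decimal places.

0.01020

X ~ Binomial(9, 0.094). Want P(X=4 | X≥1) = P(X=4) / P(X≥1).
P(X=4) = C(9,4)·0.094^4·0.906^5 = 0.0060051
P(X≥1) = 1 − 0.4112953 = 0.5887047
Ratio = 0.0060051 / 0.5887047 = 0.0102006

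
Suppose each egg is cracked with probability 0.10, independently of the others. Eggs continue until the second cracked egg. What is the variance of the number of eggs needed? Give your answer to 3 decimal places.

Y = total eggs until the second success; negative binomial with r=2, p=0.10.
Var(Y) = r(1−p)/p² = 2·0.90 / 0.10² = 180.00000

180.000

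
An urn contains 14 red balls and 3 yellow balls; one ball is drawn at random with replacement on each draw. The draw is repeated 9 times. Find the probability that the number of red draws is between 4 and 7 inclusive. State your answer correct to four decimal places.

X ~ Binomial(9, 0.823529); P(4 ≤ X ≤ 7) = Σ C(9,k) p^k (1−p)^(9−k) over k:
  k=4: C(9,4)·0.823529^4·0.176471^5 = 0.009919
  k=5: C(9,5)·0.823529^5·0.176471^4 = 0.046287
  k=6: C(9,6)·0.823529^6·0.176471^3 = 0.144003
  k=7: C(9,7)·0.823529^7·0.176471^2 = 0.288006
Total = 0.488214

0.4882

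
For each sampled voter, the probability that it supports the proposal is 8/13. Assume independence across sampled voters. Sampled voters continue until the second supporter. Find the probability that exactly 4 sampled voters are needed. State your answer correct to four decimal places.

Y = trial on which the second success occurs; negative binomial, r=2, p=0.615385.
P(Y=4) = C(3,1) · p^2 · (1−p)^2
= 3 · 0.3787 · 0.14793 = 0.168061

0.1681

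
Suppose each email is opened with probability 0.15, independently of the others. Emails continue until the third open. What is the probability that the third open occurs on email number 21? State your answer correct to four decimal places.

0.0344

Y = trial on which the third success occurs; negative binomial, r=3, p=0.15.
P(Y=21) = C(20,2) · p^3 · (1−p)^18
= 190 · 0.003375 · 0.053646 = 0.034401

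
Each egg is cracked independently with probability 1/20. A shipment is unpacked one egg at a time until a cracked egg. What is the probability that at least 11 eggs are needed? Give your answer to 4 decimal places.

Y = number of eggs to the first success; geometric, p = 0.05.
P(Y > 10) = P(first 10 all fail) = (1−p)^10 = 0.598737

0.5987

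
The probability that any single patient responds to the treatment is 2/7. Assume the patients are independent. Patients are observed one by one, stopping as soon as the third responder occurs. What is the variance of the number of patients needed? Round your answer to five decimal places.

26.25000

Y = total patients until the third success; negative binomial with r=3, p=0.285714.
Var(Y) = r(1−p)/p² = 3·0.714286 / 0.285714² = 26.2500000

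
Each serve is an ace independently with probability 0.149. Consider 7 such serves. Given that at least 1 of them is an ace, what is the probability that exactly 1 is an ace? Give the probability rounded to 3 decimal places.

X ~ Binomial(7, 0.149). Want P(X=1 | X≥1) = P(X=1) / P(X≥1).
P(X=1) = C(7,1)·0.149^1·0.851^6 = 0.39615
P(X≥1) = 1 − 0.32323 = 0.67677
Ratio = 0.39615 / 0.67677 = 0.58535

0.585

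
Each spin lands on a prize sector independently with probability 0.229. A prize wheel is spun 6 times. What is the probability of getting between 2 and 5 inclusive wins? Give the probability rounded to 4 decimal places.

X ~ Binomial(6, 0.229); P(2 ≤ X ≤ 5) = Σ C(6,k) p^k (1−p)^(6−k) over k:
  k=2: C(6,2)·0.229^2·0.771^4 = 0.277958
  k=3: C(6,3)·0.229^3·0.771^3 = 0.110078
  k=4: C(6,4)·0.229^4·0.771^2 = 0.024521
  k=5: C(6,5)·0.229^5·0.771^1 = 0.002913
Total = 0.415471

0.4155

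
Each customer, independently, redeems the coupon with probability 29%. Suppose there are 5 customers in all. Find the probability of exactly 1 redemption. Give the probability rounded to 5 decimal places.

0.36847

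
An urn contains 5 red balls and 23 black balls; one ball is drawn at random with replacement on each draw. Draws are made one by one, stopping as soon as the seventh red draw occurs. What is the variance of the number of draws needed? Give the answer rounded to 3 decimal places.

Y = total draws until the seventh success; negative binomial with r=7, p=0.178571.
Var(Y) = r(1−p)/p² = 7·0.821429 / 0.178571² = 180.32000

180.320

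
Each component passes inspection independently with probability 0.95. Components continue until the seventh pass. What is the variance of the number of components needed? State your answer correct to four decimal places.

0.3878

Y = total components until the seventh success; negative binomial with r=7, p=0.95.
Var(Y) = r(1−p)/p² = 7·0.05 / 0.95² = 0.387812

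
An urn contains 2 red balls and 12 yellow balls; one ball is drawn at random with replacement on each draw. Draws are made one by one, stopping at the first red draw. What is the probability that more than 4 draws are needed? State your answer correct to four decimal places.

0.5398

Y = number of draws to the first success; geometric, p = 0.142857.
P(Y > 4) = P(first 4 all fail) = (1−p)^4 = 0.539775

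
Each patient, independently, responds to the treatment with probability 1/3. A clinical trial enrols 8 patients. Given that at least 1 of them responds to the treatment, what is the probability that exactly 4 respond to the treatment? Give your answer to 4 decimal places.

0.1776

X ~ Binomial(8, 0.333333). Want P(X=4 | X≥1) = P(X=4) / P(X≥1).
P(X=4) = C(8,4)·0.333333^4·0.666667^4 = 0.170706
P(X≥1) = 1 − 0.039018 = 0.960982
Ratio = 0.170706 / 0.960982 = 0.177637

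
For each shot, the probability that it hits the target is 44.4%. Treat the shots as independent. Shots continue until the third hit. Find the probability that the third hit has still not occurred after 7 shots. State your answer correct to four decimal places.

Needing more than 7 shots ⇔ fewer than 3 successes in the first 7. With X ~ Binomial(7, 0.444), P(Y > 7) = P(X ≤ 2).
  k=0: C(7,0)·0.444^0·0.556^7 = 0.016426
  k=1: C(7,1)·0.444^1·0.556^6 = 0.091818
  k=2: C(7,2)·0.444^2·0.556^5 = 0.219968
P(X ≤ 2) = 0.328212

0.3282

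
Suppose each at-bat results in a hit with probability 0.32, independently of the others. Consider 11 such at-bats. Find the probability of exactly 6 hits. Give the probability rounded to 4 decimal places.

0.0721

X ~ Binomial(n=11, p=0.32).
P(X=6) = C(11,6) · p^6 · (1−p)^5
= 462 · 0.0010737 · 0.14539 = 0.072125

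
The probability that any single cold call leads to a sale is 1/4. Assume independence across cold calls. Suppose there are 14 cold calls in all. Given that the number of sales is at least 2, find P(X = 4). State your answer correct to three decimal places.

0.245

X ~ Binomial(14, 0.25). Want P(X=4 | X≥2) = P(X=4) / P(X≥2).
P(X=4) = C(14,4)·0.25^4·0.75^10 = 0.22019
P(X≥2) = 1 − 0.01782 − 0.08315 = 0.89903
Ratio = 0.22019 / 0.89903 = 0.24492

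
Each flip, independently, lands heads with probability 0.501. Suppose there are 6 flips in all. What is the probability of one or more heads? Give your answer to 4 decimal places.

P(at least one) = 1 − P(none) = 1 − (1 − 0.501)^6
= 1 − 0.015438 = 0.984562

0.9846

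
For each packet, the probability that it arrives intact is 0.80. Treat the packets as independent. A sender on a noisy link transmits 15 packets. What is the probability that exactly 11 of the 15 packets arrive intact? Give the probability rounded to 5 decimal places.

X ~ Binomial(n=15, p=0.80).
P(X=11) = C(15,11) · p^11 · (1−p)^4
= 1365 · 0.085899 · 0.0016 = 0.1876042

0.18760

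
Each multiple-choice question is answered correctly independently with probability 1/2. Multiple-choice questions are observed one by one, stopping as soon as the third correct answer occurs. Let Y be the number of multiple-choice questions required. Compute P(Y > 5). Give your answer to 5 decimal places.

0.50000

Needing more than 5 multiple-choice questions ⇔ fewer than 3 successes in the first 5. With X ~ Binomial(5, 0.50), P(Y > 5) = P(X ≤ 2).
  k=0: C(5,0)·0.50^0·0.50^5 = 0.0312500
  k=1: C(5,1)·0.50^1·0.50^4 = 0.1562500
  k=2: C(5,2)·0.50^2·0.50^3 = 0.3125000
P(X ≤ 2) = 0.5000000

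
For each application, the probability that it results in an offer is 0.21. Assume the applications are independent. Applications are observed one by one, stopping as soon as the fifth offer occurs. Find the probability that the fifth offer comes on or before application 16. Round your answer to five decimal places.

Finishing within 16 applications ⇔ at least 5 successes in the first 16. With X ~ Binomial(16, 0.21), P(Y ≤ 16) = 1 − P(X ≤ 4).
  k=0: C(16,0)·0.21^0·0.79^16 = 0.0230162
  k=1: C(16,1)·0.21^1·0.79^15 = 0.0978916
  k=2: C(16,2)·0.21^2·0.79^14 = 0.1951637
  k=3: C(16,3)·0.21^3·0.79^13 = 0.2421018
  k=4: C(16,4)·0.21^4·0.79^12 = 0.2091576
1 − 0.7673310 = 0.2326690

0.23267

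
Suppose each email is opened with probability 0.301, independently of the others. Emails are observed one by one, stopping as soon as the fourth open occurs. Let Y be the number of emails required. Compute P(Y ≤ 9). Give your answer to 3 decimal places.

Finishing within 9 emails ⇔ at least 4 successes in the first 9. With X ~ Binomial(9, 0.301), P(Y ≤ 9) = 1 − P(X ≤ 3).
  k=0: C(9,0)·0.301^0·0.699^9 = 0.03984
  k=1: C(9,1)·0.301^1·0.699^8 = 0.15439
  k=2: C(9,2)·0.301^2·0.699^7 = 0.26594
  k=3: C(9,3)·0.301^3·0.699^6 = 0.26720
1 − 0.72737 = 0.27263

0.273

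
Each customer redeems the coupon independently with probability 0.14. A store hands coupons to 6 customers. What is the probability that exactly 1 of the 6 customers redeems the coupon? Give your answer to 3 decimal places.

0.395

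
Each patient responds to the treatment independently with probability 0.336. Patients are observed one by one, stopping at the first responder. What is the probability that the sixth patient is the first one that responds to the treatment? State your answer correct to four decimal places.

Geometric (trials to first success), p = 0.336.
P(Y = 6) = (1−p)^5 · p = 0.12907 · 0.336 = 0.043369

0.0434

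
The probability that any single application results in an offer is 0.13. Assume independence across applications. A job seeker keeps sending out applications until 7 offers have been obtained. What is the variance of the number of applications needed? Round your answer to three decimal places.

360.355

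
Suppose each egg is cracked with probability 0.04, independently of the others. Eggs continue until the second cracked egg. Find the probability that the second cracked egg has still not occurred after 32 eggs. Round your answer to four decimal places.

Needing more than 32 eggs ⇔ fewer than 2 successes in the first 32. With X ~ Binomial(32, 0.04), P(Y > 32) = P(X ≤ 1).
  k=0: C(32,0)·0.04^0·0.96^32 = 0.270819
  k=1: C(32,1)·0.04^1·0.96^31 = 0.361092
P(X ≤ 1) = 0.631911

0.6319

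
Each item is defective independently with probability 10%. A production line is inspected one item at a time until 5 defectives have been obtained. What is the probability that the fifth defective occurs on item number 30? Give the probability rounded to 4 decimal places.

Y = trial on which the fifth success occurs; negative binomial, r=5, p=0.10.
P(Y=30) = C(29,4) · p^5 · (1−p)^25
= 23751 · 1e-05 · 0.07179 = 0.017051

0.0171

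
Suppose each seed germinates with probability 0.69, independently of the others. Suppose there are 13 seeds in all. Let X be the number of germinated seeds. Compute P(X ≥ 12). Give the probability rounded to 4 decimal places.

0.0550

X ~ Binomial(13, 0.69); P(X ≥ 12) = Σ C(13,k) p^k (1−p)^(13−k) over k:
  k=12: C(13,12)·0.69^12·0.31^1 = 0.046935
  k=13: C(13,13)·0.69^13·0.31^0 = 0.008036
Total = 0.054971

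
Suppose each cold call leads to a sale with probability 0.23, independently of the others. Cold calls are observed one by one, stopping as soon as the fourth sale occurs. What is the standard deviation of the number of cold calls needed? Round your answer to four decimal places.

Y = total cold calls until the fourth success; negative binomial with r=4, p=0.23.
SD(Y) = √[r(1−p)/p²] = √(58.223062) = 7.630404

7.6304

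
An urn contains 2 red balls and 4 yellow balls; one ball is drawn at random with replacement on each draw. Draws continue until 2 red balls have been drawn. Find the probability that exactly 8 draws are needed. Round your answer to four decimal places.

0.0683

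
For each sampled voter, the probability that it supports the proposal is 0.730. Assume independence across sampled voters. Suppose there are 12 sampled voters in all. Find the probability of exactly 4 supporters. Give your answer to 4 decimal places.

X ~ Binomial(n=12, p=0.73).
P(X=4) = C(12,4) · p^4 · (1−p)^8
= 495 · 0.28398 · 2.8243e-05 = 0.003970

0.0040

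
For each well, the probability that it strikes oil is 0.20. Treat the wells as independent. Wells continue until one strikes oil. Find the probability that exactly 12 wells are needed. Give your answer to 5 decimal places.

0.01718

Geometric (trials to first success), p = 0.20.
P(Y = 12) = (1−p)^11 · p = 0.085899 · 0.20 = 0.0171799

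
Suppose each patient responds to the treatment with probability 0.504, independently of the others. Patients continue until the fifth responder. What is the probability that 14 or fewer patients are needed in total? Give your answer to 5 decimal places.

Finishing within 14 patients ⇔ at least 5 successes in the first 14. With X ~ Binomial(14, 0.504), P(Y ≤ 14) = 1 − P(X ≤ 4).
  k=0: C(14,0)·0.504^0·0.496^14 = 0.0000545
  k=1: C(14,1)·0.504^1·0.496^13 = 0.0007759
  k=2: C(14,2)·0.504^2·0.496^12 = 0.0051249
  k=3: C(14,3)·0.504^3·0.496^11 = 0.0208301
  k=4: C(14,4)·0.504^4·0.496^10 = 0.0582067
1 − 0.0849921 = 0.9150079

0.91501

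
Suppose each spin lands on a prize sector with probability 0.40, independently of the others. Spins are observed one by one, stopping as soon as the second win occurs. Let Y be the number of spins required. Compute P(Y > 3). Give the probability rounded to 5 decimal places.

0.64800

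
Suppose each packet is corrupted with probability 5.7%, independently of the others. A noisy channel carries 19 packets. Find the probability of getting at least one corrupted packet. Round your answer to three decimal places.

0.672

P(at least one) = 1 − P(none) = 1 − (1 − 0.057)^19
= 1 − 0.32789 = 0.67211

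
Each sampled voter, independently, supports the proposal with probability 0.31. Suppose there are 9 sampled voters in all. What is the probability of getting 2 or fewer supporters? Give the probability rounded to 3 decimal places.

X ~ Binomial(9, 0.31); P(X ≤ 2) = Σ C(9,k) p^k (1−p)^(9−k) over k:
  k=0: C(9,0)·0.31^0·0.69^9 = 0.03545
  k=1: C(9,1)·0.31^1·0.69^8 = 0.14335
  k=2: C(9,2)·0.31^2·0.69^7 = 0.25761
Total = 0.43642

0.436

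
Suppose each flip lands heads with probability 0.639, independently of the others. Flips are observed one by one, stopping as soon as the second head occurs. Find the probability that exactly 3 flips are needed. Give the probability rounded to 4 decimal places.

Y = trial on which the second success occurs; negative binomial, r=2, p=0.639.
P(Y=3) = C(2,1) · p^2 · (1−p)^1
= 2 · 0.40832 · 0.361 = 0.294808

0.2948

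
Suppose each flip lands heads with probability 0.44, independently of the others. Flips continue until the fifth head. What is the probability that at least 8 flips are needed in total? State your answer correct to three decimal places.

Needing more than 7 flips ⇔ fewer than 5 successes in the first 7. With X ~ Binomial(7, 0.44), P(Y > 7) = P(X ≤ 4).
  k=0: C(7,0)·0.44^0·0.56^7 = 0.01727
  k=1: C(7,1)·0.44^1·0.56^6 = 0.09499
  k=2: C(7,2)·0.44^2·0.56^5 = 0.22391
  k=3: C(7,3)·0.44^3·0.56^4 = 0.29321
  k=4: C(7,4)·0.44^4·0.56^3 = 0.23038
P(X ≤ 4) = 0.85976

0.860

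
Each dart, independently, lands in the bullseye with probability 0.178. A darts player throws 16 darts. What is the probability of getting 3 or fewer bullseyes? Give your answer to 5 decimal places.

X ~ Binomial(16, 0.178); P(X ≤ 3) = Σ C(16,k) p^k (1−p)^(16−k) over k:
  k=0: C(16,0)·0.178^0·0.822^16 = 0.0434459
  k=1: C(16,1)·0.178^1·0.822^15 = 0.1505280
  k=2: C(16,2)·0.178^2·0.822^14 = 0.2444706
  k=3: C(16,3)·0.178^3·0.822^13 = 0.2470482
Total = 0.6854927

0.68549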